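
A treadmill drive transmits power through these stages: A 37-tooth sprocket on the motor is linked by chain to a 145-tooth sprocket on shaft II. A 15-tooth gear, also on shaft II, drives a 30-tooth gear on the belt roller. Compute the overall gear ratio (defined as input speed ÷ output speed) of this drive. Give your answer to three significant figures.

7.84

Each stage contributes driven/driver: chain 145/37 = 3.9189, gear mesh 30/15 = 2.
Overall: 3.9189 × 2 = 7.8378.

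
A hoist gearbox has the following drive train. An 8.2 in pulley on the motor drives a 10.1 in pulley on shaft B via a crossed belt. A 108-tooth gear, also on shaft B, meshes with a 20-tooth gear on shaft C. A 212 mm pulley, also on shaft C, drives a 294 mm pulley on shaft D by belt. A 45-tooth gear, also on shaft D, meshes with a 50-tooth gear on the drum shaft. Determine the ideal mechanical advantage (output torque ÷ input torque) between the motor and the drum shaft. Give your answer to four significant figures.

Each stage contributes driven/driver: belt 10.1/8.2 = 1.2317, gear mesh 20/108 = 0.18519, belt 294/212 = 1.3868, gear mesh 50/45 = 1.1111.
Overall: 1.2317 × 0.18519 × 1.3868 × 1.1111 = 0.35147.

0.3515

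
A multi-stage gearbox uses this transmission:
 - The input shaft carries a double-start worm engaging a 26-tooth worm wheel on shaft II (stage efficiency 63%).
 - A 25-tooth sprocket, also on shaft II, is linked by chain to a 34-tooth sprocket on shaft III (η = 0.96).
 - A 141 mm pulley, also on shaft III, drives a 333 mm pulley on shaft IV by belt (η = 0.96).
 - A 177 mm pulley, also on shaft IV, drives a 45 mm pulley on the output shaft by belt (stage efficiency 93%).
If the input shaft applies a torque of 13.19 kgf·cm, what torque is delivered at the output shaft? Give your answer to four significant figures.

75.61 kgf·cm

Worm: ratio = 26/2 = 13; torque at shaft II = 13.19 × 13 × 0.63 = 108.03 kgf·cm.
Chain: ratio = 34/25 = 1.36; torque at shaft III = 108.03 × 1.36 × 0.96 = 141.04 kgf·cm.
Belt: ratio = 333/141 = 2.3617; torque at shaft IV = 141.04 × 2.3617 × 0.96 = 319.77 kgf·cm.
Belt: ratio = 45/177 = 0.25424; torque at the output shaft = 319.77 × 0.25424 × 0.93 = 75.606 kgf·cm.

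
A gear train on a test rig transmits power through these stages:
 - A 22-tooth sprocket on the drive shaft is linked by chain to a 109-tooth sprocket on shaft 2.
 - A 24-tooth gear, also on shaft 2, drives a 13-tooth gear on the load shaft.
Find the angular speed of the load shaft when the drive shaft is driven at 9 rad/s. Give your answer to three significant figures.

3.35 rad/s

chain 109/22 = 4.9545 → 9/4.9545 = 1.8165 rad/s
gear mesh 13/24 = 0.54167 → 1.8165/0.54167 = 3.3536 rad/s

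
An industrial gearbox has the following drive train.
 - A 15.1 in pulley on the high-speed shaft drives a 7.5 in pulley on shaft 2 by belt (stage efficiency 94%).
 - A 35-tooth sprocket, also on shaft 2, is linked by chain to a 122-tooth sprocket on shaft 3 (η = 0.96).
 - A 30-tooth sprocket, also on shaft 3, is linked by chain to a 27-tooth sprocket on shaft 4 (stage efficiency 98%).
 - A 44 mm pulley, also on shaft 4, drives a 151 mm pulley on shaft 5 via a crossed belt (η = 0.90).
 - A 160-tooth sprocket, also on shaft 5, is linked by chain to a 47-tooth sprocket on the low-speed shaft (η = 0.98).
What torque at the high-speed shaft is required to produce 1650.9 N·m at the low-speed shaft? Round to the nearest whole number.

1347 N·m

Overall ratio R = 0.49669 × 3.4857 × 0.9 × 3.4318 × 0.29375 = 1.5708; overall efficiency η = 0.94 × 0.96 × 0.98 × 0.90 × 0.98 = 0.7800.
Input torque = output torque / (R × η) = 1650.9 / (1.5708 × 0.7800) = 1347.4 N·m.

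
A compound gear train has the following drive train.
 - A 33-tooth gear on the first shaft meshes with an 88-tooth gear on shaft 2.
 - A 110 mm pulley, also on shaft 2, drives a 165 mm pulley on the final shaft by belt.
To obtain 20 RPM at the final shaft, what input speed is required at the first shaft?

80 RPM

Overall ratio R = 2.6667 × 1.5 = 4.
Required input speed = output speed × R = 20 × 4 = 80 RPM.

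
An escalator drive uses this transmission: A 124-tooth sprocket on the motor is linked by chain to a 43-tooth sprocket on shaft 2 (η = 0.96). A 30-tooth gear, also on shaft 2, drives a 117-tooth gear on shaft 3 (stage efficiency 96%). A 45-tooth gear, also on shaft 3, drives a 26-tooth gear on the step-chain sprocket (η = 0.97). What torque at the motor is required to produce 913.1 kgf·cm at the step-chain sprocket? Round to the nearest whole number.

1307 kgf·cm

Overall ratio R = 0.34677 × 3.9 × 0.57778 = 0.7814; overall efficiency η = 0.96 × 0.96 × 0.97 = 0.8940.
Input torque = output torque / (R × η) = 913.1 / (0.7814 × 0.8940) = 1307.2 kgf·cm.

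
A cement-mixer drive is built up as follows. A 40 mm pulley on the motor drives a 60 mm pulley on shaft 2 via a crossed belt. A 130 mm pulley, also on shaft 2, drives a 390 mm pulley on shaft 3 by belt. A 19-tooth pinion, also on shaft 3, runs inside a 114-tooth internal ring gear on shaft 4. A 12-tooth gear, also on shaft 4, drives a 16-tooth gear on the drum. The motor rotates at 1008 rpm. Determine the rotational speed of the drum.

28 rpm

Belt: ratio = 60/40 = 1.5, so shaft 2 turns at 1008 / 1.5 = 672 rpm.
Belt: ratio = 390/130 = 3, so shaft 3 turns at 672 / 3 = 224 rpm.
Internal gear: ratio = 114/19 = 6, so shaft 4 turns at 224 / 6 = 37.333 rpm.
Gear mesh: ratio = 16/12 = 1.3333, so the drum turns at 37.333 / 1.3333 = 28 rpm.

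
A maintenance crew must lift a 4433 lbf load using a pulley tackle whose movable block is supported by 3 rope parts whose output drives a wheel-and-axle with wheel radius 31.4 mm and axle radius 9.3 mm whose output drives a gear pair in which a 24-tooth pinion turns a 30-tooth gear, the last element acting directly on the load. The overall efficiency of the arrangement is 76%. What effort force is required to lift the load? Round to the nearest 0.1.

Block-and-tackle MA = number of supporting rope parts = 3.
Wheel-and-axle MA = R/r = 31.4/9.3 = 3.3763.
Gear pair MA = 30/24 = 1.25.
Combined ideal MA = 3 × 3.3763 × 1.25 = 12.661.
Actual MA = 12.661 × 0.76 = 9.6226.
Effort = load / actual MA = 4433 / 9.6226 = 460.69 lbf.

460.7 lbf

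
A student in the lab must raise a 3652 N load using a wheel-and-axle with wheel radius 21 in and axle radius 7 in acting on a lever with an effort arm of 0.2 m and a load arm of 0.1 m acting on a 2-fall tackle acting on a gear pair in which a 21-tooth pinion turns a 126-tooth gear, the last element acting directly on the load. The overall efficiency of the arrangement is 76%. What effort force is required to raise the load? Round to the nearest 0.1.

Wheel-and-axle MA = R/r = 21/7 = 3.
Lever MA = effort arm / load arm = 0.2/0.1 = 2.
Block-and-tackle MA = number of supporting rope parts = 2.
Gear pair MA = 126/21 = 6.
Combined ideal MA = 3 × 2 × 2 × 6 = 72.
Actual MA = 72 × 0.76 = 54.72.
Effort = load / actual MA = 3652 / 54.72 = 66.74 N.

66.7 N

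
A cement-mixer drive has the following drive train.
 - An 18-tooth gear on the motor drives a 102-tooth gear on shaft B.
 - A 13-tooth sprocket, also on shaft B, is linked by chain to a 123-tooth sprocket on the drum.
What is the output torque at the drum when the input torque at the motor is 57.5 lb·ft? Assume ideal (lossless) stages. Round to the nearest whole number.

After the gear mesh (102/18): 57.5 × 5.6667 = 325.83 lb·ft
After the chain (123/13): 325.83 × 9.4615 = 3082.9 lb·ft

3083 lb·ft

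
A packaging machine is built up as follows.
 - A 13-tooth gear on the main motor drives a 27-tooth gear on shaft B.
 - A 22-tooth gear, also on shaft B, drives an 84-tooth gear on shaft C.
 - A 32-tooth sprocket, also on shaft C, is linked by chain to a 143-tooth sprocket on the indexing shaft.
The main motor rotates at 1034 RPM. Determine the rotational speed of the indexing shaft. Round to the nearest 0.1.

Gear mesh: ratio = 27/13 = 2.0769, so shaft B turns at 1034 / 2.0769 = 497.85 RPM.
Gear mesh: ratio = 84/22 = 3.8182, so shaft C turns at 497.85 / 3.8182 = 130.39 RPM.
Chain: ratio = 143/32 = 4.4688, so the indexing shaft turns at 130.39 / 4.4688 = 29.178 RPM.

29.2 RPM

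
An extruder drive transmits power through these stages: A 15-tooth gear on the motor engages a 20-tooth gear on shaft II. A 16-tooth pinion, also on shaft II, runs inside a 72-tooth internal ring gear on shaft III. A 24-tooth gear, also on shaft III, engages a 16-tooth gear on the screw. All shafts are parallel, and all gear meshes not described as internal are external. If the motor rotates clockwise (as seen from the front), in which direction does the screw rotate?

clockwise

the motor → shaft II: external mesh, 1 reversal → CCW.
shaft II → shaft III: internal mesh, same direction → CCW.
shaft III → the screw: external mesh, 1 reversal → CW.
2 reversals in total — an even number — so the screw turns the same way as the motor.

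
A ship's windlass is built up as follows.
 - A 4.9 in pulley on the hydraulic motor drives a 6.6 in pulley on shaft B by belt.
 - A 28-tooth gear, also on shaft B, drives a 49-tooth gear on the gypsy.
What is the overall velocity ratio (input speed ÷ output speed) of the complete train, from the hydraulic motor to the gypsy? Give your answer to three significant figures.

Each stage contributes driven/driver: belt 6.6/4.9 = 1.3469, gear mesh 49/28 = 1.75.
Overall: 1.3469 × 1.75 = 2.3571.

2.36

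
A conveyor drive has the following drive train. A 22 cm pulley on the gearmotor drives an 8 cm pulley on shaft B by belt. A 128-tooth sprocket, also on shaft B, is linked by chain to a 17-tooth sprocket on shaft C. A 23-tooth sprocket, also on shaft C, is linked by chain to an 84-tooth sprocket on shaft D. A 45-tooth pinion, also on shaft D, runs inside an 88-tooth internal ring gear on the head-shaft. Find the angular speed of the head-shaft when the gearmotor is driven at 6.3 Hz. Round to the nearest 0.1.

18.3 Hz

the gearmotor → shaft B (belt, 8/22): 6.3 ÷ 0.36364 = 17.325 Hz
shaft B → shaft C (chain, 17/128): 17.325 ÷ 0.13281 = 130.45 Hz
shaft C → shaft D (chain, 84/23): 130.45 ÷ 3.6522 = 35.718 Hz
shaft D → the head-shaft (internal gear, 88/45): 35.718 ÷ 1.9556 = 18.265 Hz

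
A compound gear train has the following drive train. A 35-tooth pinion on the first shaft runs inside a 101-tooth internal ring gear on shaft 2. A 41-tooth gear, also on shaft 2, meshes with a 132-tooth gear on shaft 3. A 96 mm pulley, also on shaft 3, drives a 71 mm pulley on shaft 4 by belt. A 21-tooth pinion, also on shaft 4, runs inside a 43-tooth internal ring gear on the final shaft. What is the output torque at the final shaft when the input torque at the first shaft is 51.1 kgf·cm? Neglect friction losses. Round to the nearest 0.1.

internal gear 101/35 = 2.8857 → τ = 51.1·2.8857 = 147.46 kgf·cm
gear mesh 132/41 = 3.2195 → τ = 147.46·3.2195 = 474.75 kgf·cm
belt 71/96 = 0.73958 → τ = 474.75·0.73958 = 351.12 kgf·cm
internal gear 43/21 = 2.0476 → τ = 351.12·2.0476 = 718.95 kgf·cm

719.0 kgf·cm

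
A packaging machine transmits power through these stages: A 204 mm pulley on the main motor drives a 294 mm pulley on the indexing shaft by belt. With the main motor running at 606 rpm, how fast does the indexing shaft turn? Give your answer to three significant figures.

420 rpm

Belt: ratio = 294/204 = 1.4412, so the indexing shaft turns at 606 / 1.4412 = 420.49 rpm.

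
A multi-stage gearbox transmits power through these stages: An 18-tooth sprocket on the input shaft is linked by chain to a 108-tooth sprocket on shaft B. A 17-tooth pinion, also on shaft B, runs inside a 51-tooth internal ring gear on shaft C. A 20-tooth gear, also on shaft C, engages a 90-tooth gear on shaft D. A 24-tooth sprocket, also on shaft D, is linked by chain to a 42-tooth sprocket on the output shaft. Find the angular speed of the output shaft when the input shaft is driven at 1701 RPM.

the input shaft → shaft B (chain, 108/18): 1701 ÷ 6 = 283.5 RPM
shaft B → shaft C (internal gear, 51/17): 283.5 ÷ 3 = 94.5 RPM
shaft C → shaft D (gear mesh, 90/20): 94.5 ÷ 4.5 = 21 RPM
shaft D → the output shaft (chain, 42/24): 21 ÷ 1.75 = 12 RPM

12 RPM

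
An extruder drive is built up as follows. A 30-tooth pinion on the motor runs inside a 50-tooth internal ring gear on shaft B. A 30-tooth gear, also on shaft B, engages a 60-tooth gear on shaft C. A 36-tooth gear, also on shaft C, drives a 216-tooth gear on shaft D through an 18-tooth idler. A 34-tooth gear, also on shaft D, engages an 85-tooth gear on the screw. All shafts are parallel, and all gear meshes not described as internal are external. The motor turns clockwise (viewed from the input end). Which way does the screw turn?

clockwise

the motor → shaft B: internal mesh, same direction → CW.
shaft B → shaft C: external mesh, 1 reversal → CCW.
shaft C → shaft D: driver → idler → driven is 2 external meshes, 2 reversals → CCW.
shaft D → the screw: external mesh, 1 reversal → CW.
4 reversals in total — an even number — so the screw turns the same way as the motor.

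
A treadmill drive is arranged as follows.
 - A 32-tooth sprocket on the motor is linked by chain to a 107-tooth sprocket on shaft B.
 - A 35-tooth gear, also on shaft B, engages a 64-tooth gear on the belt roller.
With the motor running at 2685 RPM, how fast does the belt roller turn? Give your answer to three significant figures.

the motor → shaft B (chain, 107/32): 2685 ÷ 3.3438 = 802.99 RPM
shaft B → the belt roller (gear mesh, 64/35): 802.99 ÷ 1.8286 = 439.14 RPM

439 RPM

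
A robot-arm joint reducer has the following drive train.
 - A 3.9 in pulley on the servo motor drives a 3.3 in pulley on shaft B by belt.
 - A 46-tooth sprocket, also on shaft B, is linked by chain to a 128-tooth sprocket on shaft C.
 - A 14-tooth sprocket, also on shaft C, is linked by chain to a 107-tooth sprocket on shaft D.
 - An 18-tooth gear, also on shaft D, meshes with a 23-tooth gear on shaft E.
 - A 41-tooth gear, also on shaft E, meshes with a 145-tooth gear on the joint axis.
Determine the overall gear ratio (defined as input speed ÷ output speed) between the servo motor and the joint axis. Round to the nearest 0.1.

Each stage contributes driven/driver: belt 3.3/3.9 = 0.84615, chain 128/46 = 2.7826, chain 107/14 = 7.6429, gear mesh 23/18 = 1.2778, gear mesh 145/41 = 3.5366.
Overall: 0.84615 × 2.7826 × 7.6429 × 1.2778 × 3.5366 = 81.32.

81.3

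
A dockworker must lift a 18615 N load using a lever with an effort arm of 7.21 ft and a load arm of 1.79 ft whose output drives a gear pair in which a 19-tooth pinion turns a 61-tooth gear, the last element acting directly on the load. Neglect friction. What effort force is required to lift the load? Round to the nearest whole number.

Lever MA = effort arm / load arm = 7.21/1.79 = 4.0279.
Gear pair MA = 61/19 = 3.2105.
Combined ideal MA = 4.0279 × 3.2105 = 12.932.
Effort = load / MA = 18615 / 12.932 = 1439.5 N.

1439 N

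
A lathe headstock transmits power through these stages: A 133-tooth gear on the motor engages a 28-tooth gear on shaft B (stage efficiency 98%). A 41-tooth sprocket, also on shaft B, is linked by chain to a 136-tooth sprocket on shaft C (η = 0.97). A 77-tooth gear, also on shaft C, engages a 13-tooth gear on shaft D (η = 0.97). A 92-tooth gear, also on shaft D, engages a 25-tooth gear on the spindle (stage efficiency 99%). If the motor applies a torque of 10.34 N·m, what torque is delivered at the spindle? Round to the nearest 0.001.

gear mesh 28/133 = 0.21053 → τ = 10.34·0.21053·0.98 = 2.1333 N·m
chain 136/41 = 3.3171 → τ = 2.1333·3.3171·0.97 = 6.864 N·m
gear mesh 13/77 = 0.16883 → τ = 6.864·0.16883·0.97 = 1.1241 N·m
gear mesh 25/92 = 0.27174 → τ = 1.1241·0.27174·0.99 = 0.30241 N·m

0.302 N·m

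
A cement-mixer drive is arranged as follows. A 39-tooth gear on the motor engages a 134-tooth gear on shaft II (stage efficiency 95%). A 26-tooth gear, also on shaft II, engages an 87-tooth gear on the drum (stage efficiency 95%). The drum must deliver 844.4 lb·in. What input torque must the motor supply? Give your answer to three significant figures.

Overall ratio R = 3.4359 × 3.3462 = 11.497; overall efficiency η = 0.95 × 0.95 = 0.9025.
Input torque = output torque / (R × η) = 844.4 / (11.497 × 0.9025) = 81.379 lb·in.

81.4 lb·in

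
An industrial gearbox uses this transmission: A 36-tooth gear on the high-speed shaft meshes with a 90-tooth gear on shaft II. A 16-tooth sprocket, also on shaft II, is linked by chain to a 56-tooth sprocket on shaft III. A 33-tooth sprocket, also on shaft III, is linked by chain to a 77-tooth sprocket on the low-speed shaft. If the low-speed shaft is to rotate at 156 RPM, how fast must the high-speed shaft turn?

3185 RPM

Overall ratio R = 2.5 × 3.5 × 2.3333 = 20.417.
Required input speed = output speed × R = 156 × 20.417 = 3185 RPM.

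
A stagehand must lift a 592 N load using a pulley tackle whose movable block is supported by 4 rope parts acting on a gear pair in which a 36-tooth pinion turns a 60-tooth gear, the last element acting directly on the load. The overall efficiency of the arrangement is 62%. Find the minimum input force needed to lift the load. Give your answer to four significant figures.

Block-and-tackle MA = number of supporting rope parts = 4.
Gear pair MA = 60/36 = 1.6667.
Combined ideal MA = 4 × 1.6667 = 6.6667.
Actual MA = 6.6667 × 0.62 = 4.1333.
Effort = load / actual MA = 592 / 4.1333 = 143.23 N.

143.2 N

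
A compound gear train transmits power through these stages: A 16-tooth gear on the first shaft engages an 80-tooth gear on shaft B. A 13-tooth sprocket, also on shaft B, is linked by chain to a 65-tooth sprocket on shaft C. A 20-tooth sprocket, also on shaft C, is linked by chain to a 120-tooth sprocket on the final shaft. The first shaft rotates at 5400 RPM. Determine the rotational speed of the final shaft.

the first shaft → shaft B (gear mesh, 80/16): 5400 ÷ 5 = 1080 RPM
shaft B → shaft C (chain, 65/13): 1080 ÷ 5 = 216 RPM
shaft C → the final shaft (chain, 120/20): 216 ÷ 6 = 36 RPM

36 RPM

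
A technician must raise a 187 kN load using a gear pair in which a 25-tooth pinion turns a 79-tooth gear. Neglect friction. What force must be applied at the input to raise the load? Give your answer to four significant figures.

59.18 kN

Gear pair MA = 79/25 = 3.16.
Effort = load / MA = 187 / 3.16 = 59.177 kN.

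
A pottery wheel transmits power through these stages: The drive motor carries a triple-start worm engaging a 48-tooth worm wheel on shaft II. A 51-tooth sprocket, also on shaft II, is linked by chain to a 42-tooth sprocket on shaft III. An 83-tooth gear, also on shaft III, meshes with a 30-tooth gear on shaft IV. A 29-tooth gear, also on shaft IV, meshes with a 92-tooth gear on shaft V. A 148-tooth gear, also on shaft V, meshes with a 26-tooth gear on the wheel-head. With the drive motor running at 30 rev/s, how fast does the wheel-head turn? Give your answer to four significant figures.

11.30 rev/s

Worm: ratio = 48/3 = 16, so shaft II turns at 30 / 16 = 1.875 rev/s.
Chain: ratio = 42/51 = 0.82353, so shaft III turns at 1.875 / 0.82353 = 2.2768 rev/s.
Gear mesh: ratio = 30/83 = 0.36145, so shaft IV turns at 2.2768 / 0.36145 = 6.2991 rev/s.
Gear mesh: ratio = 92/29 = 3.1724, so shaft V turns at 6.2991 / 3.1724 = 1.9856 rev/s.
Gear mesh: ratio = 26/148 = 0.17568, so the wheel-head turns at 1.9856 / 0.17568 = 11.303 rev/s.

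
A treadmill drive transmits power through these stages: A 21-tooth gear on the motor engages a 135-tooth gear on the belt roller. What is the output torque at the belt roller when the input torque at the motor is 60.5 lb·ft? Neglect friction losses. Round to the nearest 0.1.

388.9 lb·ft

Gear mesh: ratio = 135/21 = 6.4286; torque at the belt roller = 60.5 × 6.4286 = 388.93 lb·ft.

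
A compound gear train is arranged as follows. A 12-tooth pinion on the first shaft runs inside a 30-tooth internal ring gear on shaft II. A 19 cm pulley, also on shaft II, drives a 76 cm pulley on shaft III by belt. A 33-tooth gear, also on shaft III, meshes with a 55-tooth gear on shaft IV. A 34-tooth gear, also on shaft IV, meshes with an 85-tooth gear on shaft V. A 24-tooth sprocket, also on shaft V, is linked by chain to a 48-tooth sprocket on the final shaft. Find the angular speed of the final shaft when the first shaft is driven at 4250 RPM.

51 RPM

internal gear 30/12 = 2.5 → 4250/2.5 = 1700 RPM
belt 76/19 = 4 → 1700/4 = 425 RPM
gear mesh 55/33 = 1.6667 → 425/1.6667 = 255 RPM
gear mesh 85/34 = 2.5 → 255/2.5 = 102 RPM
chain 48/24 = 2 → 102/2 = 51 RPM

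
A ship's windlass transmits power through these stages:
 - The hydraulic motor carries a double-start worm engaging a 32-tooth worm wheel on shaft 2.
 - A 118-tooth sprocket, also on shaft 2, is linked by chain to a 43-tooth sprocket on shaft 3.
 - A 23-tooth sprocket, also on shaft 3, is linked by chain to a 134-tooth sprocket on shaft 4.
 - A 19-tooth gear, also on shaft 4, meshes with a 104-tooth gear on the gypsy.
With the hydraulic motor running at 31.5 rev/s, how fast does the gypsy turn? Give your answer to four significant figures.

0.1694 rev/s

Worm: ratio = 32/2 = 16, so shaft 2 turns at 31.5 / 16 = 1.9688 rev/s.
Chain: ratio = 43/118 = 0.36441, so shaft 3 turns at 1.9688 / 0.36441 = 5.4026 rev/s.
Chain: ratio = 134/23 = 5.8261, so shaft 4 turns at 5.4026 / 5.8261 = 0.92731 rev/s.
Gear mesh: ratio = 104/19 = 5.4737, so the gypsy turns at 0.92731 / 5.4737 = 0.16941 rev/s.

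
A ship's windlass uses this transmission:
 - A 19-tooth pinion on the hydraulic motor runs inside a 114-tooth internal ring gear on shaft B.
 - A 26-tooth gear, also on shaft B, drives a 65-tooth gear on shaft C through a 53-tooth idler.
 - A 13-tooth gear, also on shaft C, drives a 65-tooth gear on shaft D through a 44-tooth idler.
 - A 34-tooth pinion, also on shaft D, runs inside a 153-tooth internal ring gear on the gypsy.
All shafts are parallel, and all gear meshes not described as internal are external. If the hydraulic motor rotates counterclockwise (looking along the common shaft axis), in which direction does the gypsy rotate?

counterclockwise

the hydraulic motor → shaft B: internal mesh, same direction → CCW.
shaft B → shaft C: driver → idler → driven is 2 external meshes, 2 reversals → CCW.
shaft C → shaft D: driver → idler → driven is 2 external meshes, 2 reversals → CCW.
shaft D → the gypsy: internal mesh, same direction → CCW.
4 reversals in total — an even number — so the gypsy turns the same way as the hydraulic motor.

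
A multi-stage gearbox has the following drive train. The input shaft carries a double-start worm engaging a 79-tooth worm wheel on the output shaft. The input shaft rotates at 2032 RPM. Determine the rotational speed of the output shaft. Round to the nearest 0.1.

worm 79/2 = 39.5 → 2032/39.5 = 51.443 RPM

51.4 RPM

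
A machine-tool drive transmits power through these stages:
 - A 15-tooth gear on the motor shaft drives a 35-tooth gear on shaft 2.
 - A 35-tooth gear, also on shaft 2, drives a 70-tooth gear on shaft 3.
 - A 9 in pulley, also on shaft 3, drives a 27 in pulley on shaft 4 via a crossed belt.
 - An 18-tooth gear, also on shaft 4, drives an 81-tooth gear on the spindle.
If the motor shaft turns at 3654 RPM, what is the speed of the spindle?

58 RPM

gear mesh 35/15 = 2.3333 → 3654/2.3333 = 1566 RPM
gear mesh 70/35 = 2 → 1566/2 = 783 RPM
belt 27/9 = 3 → 783/3 = 261 RPM
gear mesh 81/18 = 4.5 → 261/4.5 = 58 RPM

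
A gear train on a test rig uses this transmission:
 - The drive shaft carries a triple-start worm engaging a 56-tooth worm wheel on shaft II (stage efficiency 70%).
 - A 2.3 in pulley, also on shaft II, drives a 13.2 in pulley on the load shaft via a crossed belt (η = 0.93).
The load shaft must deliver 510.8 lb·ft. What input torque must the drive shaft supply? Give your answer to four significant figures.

Overall ratio R = 18.667 × 5.7391 = 107.13; overall efficiency η = 0.70 × 0.93 = 0.6510.
Input torque = output torque / (R × η) = 510.8 / (107.13 × 0.6510) = 7.3241 lb·ft.

7.324 lb·ft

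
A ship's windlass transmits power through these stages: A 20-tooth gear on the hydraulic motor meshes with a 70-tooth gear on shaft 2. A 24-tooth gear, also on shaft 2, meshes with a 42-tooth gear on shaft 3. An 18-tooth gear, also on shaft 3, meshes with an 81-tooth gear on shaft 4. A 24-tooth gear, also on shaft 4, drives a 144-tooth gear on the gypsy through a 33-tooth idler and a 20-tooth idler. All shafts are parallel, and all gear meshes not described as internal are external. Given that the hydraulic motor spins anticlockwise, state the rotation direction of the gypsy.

anticlockwise

the hydraulic motor → shaft 2: external mesh, 1 reversal → CW.
shaft 2 → shaft 3: external mesh, 1 reversal → CCW.
shaft 3 → shaft 4: external mesh, 1 reversal → CW.
shaft 4 → the gypsy: driver → idler → idler → driven is 3 external meshes, 3 reversals → CCW.
6 reversals in total — an even number — so the gypsy turns the same way as the hydraulic motor.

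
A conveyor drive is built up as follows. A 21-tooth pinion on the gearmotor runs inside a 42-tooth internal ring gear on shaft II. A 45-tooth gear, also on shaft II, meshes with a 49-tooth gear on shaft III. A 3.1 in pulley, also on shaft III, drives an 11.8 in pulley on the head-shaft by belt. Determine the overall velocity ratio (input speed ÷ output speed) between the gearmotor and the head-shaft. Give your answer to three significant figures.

8.29

Each stage contributes driven/driver: internal gear 42/21 = 2, gear mesh 49/45 = 1.0889, belt 11.8/3.1 = 3.8065.
Overall: 2 × 1.0889 × 3.8065 = 8.2896.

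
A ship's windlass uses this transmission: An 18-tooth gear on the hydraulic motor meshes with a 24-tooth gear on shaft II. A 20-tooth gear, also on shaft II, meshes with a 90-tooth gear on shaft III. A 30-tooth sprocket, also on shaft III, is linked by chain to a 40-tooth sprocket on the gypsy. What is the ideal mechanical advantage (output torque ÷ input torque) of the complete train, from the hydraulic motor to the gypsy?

8

Each stage contributes driven/driver: gear mesh 24/18 = 1.3333, gear mesh 90/20 = 4.5, chain 40/30 = 1.3333.
Overall: 1.3333 × 4.5 × 1.3333 = 8.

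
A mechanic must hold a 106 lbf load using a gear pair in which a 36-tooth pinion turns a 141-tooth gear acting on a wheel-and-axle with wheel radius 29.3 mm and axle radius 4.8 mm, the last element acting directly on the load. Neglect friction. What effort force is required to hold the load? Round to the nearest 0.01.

4.43 lbf

Gear pair MA = 141/36 = 3.9167.
Wheel-and-axle MA = R/r = 29.3/4.8 = 6.1042.
Combined ideal MA = 3.9167 × 6.1042 = 23.908.
Effort = load / MA = 106 / 23.908 = 4.4337 lbf.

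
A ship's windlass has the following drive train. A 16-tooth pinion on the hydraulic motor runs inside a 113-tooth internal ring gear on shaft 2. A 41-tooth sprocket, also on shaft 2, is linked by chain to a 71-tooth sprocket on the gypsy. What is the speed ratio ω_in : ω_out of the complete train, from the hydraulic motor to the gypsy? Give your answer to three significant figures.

12.2

Each stage contributes driven/driver: internal gear 113/16 = 7.0625, chain 71/41 = 1.7317.
Overall: 7.0625 × 1.7317 = 12.23.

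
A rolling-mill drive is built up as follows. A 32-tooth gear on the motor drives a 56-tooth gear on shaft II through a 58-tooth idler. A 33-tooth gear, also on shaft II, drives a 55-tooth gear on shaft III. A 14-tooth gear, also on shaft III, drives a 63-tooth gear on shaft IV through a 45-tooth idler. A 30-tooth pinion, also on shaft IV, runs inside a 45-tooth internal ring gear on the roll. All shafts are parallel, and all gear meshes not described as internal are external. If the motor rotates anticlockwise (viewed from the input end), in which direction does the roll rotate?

the motor → shaft II: driver → idler → driven is 2 external meshes, 2 reversals → CCW.
shaft II → shaft III: external mesh, 1 reversal → CW.
shaft III → shaft IV: driver → idler → driven is 2 external meshes, 2 reversals → CW.
shaft IV → the roll: internal mesh, same direction → CW.
5 reversals in total — an odd number — so the roll turns opposite to the motor.

clockwise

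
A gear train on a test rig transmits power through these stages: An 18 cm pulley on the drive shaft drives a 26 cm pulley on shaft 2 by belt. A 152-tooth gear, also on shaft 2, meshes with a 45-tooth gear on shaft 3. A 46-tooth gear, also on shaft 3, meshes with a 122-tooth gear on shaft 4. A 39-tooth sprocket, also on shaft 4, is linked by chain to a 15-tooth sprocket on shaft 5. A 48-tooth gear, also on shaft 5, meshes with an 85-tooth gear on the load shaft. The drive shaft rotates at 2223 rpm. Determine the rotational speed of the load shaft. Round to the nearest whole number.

Belt: ratio = 26/18 = 1.4444, so shaft 2 turns at 2223 / 1.4444 = 1539 rpm.
Gear mesh: ratio = 45/152 = 0.29605, so shaft 3 turns at 1539 / 0.29605 = 5198.4 rpm.
Gear mesh: ratio = 122/46 = 2.6522, so shaft 4 turns at 5198.4 / 2.6522 = 1960.1 rpm.
Chain: ratio = 15/39 = 0.38462, so shaft 5 turns at 1960.1 / 0.38462 = 5096.1 rpm.
Gear mesh: ratio = 85/48 = 1.7708, so the load shaft turns at 5096.1 / 1.7708 = 2877.8 rpm.

2878 rpm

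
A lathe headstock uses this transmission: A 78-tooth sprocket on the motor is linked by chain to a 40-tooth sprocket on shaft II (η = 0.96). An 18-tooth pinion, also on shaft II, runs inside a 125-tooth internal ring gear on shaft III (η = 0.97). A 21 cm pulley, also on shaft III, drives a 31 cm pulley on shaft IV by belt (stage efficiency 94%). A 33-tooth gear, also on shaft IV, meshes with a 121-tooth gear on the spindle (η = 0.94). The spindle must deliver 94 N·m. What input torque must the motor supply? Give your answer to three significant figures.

Overall ratio R = 0.51282 × 6.9444 × 1.4762 × 3.6667 = 19.276; overall efficiency η = 0.96 × 0.97 × 0.94 × 0.94 = 0.8228.
Input torque = output torque / (R × η) = 94 / (19.276 × 0.8228) = 5.9267 N·m.

5.93 N·m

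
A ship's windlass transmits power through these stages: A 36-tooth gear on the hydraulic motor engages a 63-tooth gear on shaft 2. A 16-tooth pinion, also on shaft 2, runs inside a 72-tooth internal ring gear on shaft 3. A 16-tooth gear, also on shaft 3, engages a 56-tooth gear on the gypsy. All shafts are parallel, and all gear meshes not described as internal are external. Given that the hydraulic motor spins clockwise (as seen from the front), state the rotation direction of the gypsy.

the hydraulic motor → shaft 2: external mesh, 1 reversal → CCW.
shaft 2 → shaft 3: internal mesh, same direction → CCW.
shaft 3 → the gypsy: external mesh, 1 reversal → CW.
2 reversals in total — an even number — so the gypsy turns the same way as the hydraulic motor.

clockwise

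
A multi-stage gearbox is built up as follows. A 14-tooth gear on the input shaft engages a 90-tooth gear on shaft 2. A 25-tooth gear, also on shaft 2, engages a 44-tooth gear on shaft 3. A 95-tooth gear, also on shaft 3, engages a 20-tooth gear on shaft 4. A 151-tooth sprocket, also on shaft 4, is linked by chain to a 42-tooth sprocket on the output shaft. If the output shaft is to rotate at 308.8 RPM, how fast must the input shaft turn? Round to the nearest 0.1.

204.6 RPM

Overall ratio R = 6.4286 × 1.76 × 0.21053 × 0.27815 = 0.66253.
Required input speed = output speed × R = 308.8 × 0.66253 = 204.59 RPM.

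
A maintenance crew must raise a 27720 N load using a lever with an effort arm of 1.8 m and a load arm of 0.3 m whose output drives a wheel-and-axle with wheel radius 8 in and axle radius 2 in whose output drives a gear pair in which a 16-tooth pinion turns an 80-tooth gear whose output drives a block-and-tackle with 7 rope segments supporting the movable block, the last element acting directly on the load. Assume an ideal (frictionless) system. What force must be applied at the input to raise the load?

33 N

Lever MA = effort arm / load arm = 1.8/0.3 = 6.
Wheel-and-axle MA = R/r = 8/2 = 4.
Gear pair MA = 80/16 = 5.
Block-and-tackle MA = number of supporting rope parts = 7.
Combined ideal MA = 6 × 4 × 5 × 7 = 840.
Effort = load / MA = 27720 / 840 = 33 N.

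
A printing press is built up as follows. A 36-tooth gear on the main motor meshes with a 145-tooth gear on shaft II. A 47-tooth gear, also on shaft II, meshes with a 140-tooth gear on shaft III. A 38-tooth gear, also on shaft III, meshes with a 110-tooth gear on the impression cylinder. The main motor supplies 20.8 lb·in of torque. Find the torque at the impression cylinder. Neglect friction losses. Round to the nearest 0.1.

722.4 lb·in

gear mesh 145/36 = 4.0278 → τ = 20.8·4.0278 = 83.778 lb·in
gear mesh 140/47 = 2.9787 → τ = 83.778·2.9787 = 249.55 lb·in
gear mesh 110/38 = 2.8947 → τ = 249.55·2.8947 = 722.38 lb·in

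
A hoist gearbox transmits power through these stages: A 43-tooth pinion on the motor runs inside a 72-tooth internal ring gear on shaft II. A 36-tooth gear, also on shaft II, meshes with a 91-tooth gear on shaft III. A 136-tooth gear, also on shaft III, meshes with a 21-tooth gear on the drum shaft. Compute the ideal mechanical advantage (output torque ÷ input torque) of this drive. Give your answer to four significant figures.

Each stage contributes driven/driver: internal gear 72/43 = 1.6744, gear mesh 91/36 = 2.5278, gear mesh 21/136 = 0.15441.
Overall: 1.6744 × 2.5278 × 0.15441 = 0.65356.

0.6536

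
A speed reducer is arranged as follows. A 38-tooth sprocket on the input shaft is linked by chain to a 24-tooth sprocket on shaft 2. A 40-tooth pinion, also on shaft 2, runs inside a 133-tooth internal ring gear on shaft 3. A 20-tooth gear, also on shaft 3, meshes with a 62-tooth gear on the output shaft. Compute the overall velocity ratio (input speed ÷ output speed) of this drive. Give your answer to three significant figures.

6.51

Each stage contributes driven/driver: chain 24/38 = 0.63158, internal gear 133/40 = 3.325, gear mesh 62/20 = 3.1.
Overall: 0.63158 × 3.325 × 3.1 = 6.51.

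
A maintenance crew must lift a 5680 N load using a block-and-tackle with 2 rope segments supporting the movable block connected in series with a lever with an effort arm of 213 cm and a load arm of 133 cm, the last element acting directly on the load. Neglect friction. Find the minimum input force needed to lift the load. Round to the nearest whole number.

Block-and-tackle MA = number of supporting rope parts = 2.
Lever MA = effort arm / load arm = 213/133 = 1.6015.
Combined ideal MA = 2 × 1.6015 = 3.203.
Effort = load / MA = 5680 / 3.203 = 1773.3 N.

1773 N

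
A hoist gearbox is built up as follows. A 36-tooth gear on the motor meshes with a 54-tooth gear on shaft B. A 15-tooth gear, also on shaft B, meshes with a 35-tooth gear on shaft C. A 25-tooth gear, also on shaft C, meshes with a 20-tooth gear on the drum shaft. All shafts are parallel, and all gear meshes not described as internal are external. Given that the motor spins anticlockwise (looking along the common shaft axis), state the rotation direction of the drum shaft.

clockwise

the motor → shaft B: external mesh, 1 reversal → CW.
shaft B → shaft C: external mesh, 1 reversal → CCW.
shaft C → the drum shaft: external mesh, 1 reversal → CW.
3 reversals in total — an odd number — so the drum shaft turns opposite to the motor.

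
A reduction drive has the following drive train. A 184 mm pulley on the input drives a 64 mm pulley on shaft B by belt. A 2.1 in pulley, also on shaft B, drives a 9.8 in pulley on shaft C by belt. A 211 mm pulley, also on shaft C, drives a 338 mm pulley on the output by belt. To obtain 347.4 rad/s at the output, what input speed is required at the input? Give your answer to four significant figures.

Overall ratio R = 0.34783 × 4.6667 × 1.6019 = 2.6002.
Required input speed = output speed × R = 347.4 × 2.6002 = 903.3 rad/s.

903.3 rad/s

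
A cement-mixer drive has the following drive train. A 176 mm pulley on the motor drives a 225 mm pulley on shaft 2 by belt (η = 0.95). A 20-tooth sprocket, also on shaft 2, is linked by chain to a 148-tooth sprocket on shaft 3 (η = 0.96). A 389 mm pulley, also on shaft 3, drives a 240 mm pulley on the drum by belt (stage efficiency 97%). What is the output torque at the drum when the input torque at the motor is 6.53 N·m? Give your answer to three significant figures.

belt 225/176 = 1.2784 → τ = 6.53·1.2784·0.95 = 7.9306 N·m
chain 148/20 = 7.4 → τ = 7.9306·7.4·0.96 = 56.339 N·m
belt 240/389 = 0.61697 → τ = 56.339·0.61697·0.97 = 33.717 N·m

33.7 N·m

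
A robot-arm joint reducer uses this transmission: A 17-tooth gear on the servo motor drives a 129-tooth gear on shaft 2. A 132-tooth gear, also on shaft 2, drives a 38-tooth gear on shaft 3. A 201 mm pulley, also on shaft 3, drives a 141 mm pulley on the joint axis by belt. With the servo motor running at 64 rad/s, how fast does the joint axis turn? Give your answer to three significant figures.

41.8 rad/s

the servo motor → shaft 2 (gear mesh, 129/17): 64 ÷ 7.5882 = 8.4341 rad/s
shaft 2 → shaft 3 (gear mesh, 38/132): 8.4341 ÷ 0.28788 = 29.297 rad/s
shaft 3 → the joint axis (belt, 141/201): 29.297 ÷ 0.70149 = 41.764 rad/s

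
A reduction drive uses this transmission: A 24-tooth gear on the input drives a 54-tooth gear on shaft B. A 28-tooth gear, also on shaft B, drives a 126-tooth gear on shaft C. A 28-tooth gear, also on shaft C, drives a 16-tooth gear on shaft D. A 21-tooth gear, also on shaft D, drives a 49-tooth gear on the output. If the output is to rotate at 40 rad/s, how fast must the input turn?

540 rad/s

Overall ratio R = 2.25 × 4.5 × 0.57143 × 2.3333 = 13.5.
Required input speed = output speed × R = 40 × 13.5 = 540 rad/s.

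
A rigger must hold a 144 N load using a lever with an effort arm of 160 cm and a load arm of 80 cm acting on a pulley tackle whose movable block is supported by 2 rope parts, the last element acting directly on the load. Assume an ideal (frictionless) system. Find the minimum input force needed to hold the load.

Lever MA = effort arm / load arm = 160/80 = 2.
Block-and-tackle MA = number of supporting rope parts = 2.
Combined ideal MA = 2 × 2 = 4.
Effort = load / MA = 144 / 4 = 36 N.

36 N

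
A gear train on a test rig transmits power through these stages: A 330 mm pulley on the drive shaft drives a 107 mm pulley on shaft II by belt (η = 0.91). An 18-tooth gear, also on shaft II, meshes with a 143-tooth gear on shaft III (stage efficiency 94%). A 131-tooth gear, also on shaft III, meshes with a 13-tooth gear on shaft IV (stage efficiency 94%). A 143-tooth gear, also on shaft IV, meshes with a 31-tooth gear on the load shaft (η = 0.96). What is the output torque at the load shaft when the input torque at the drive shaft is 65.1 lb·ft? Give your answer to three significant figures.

2.78 lb·ft

Belt: ratio = 107/330 = 0.32424; torque at shaft II = 65.1 × 0.32424 × 0.91 = 19.208 lb·ft.
Gear mesh: ratio = 143/18 = 7.9444; torque at shaft III = 19.208 × 7.9444 × 0.94 = 143.44 lb·ft.
Gear mesh: ratio = 13/131 = 0.099237; torque at shaft IV = 143.44 × 0.099237 × 0.94 = 13.381 lb·ft.
Gear mesh: ratio = 31/143 = 0.21678; torque at the load shaft = 13.381 × 0.21678 × 0.96 = 2.7847 lb·ft.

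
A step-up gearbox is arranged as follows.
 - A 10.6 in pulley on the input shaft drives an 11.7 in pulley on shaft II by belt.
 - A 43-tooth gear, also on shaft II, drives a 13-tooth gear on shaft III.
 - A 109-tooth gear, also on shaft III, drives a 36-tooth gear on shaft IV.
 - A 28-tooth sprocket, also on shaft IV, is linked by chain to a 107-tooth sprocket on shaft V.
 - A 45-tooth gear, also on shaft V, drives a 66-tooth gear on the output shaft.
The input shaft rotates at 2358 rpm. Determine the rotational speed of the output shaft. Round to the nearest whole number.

belt 11.7/10.6 = 1.1038 → 2358/1.1038 = 2136.3 rpm
gear mesh 13/43 = 0.30233 → 2136.3/0.30233 = 7066.2 rpm
gear mesh 36/109 = 0.33028 → 7066.2/0.33028 = 21395 rpm
chain 107/28 = 3.8214 → 21395/3.8214 = 5598.7 rpm
gear mesh 66/45 = 1.4667 → 5598.7/1.4667 = 3817.3 rpm

3817 rpm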